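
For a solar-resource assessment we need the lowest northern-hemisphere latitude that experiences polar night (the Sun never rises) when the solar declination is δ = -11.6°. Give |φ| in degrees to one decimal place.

Polar night requires cos H₀ = −tan φ tan δ ≥ 1, i.e. tan φ tan δ ≤ −1.
The boundary is |tan φ| · |tan δ| = 1, so |φ| = 90° − |δ| = 90° − 11.6° = 78.4° in the northern hemisphere.

|φ| = 78.4°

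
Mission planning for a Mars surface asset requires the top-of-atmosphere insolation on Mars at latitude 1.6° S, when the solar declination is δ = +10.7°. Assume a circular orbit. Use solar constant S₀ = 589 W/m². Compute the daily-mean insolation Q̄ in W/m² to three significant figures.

Q̄ ≈ 183 W/m²

cos H₀ = −tan(-1.6°) tan(+10.700°) = 0.0053, H₀ = 1.5655 rad.
Bracket: H₀ sin φ sin δ + cos φ cos δ sin H₀ = 1.5655×-0.02792×0.18567 + 0.99961×0.98261×0.99999 = -0.008115 + 0.982217 = 0.974102.
Q̄ = (S₀/π) × [bracket] = (589/π) × 0.974102 = 182.6 W/m².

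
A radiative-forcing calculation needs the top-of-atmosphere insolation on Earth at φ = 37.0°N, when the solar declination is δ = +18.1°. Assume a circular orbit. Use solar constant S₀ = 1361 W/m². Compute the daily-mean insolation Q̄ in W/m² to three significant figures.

cos H₀ = −tan(+37.0°) tan(+18.100°) = -0.2463, H₀ = 1.8197 rad.
Bracket: H₀ sin φ sin δ + cos φ cos δ sin H₀ = 1.8197×0.60182×0.31068 + 0.79864×0.95052×0.96919 = 0.340236 + 0.735735 = 1.075971.
Q̄ = (S₀/π) × [bracket] = (1361/π) × 1.075971 = 466.1 W/m².

Q̄ ≈ 466 W/m²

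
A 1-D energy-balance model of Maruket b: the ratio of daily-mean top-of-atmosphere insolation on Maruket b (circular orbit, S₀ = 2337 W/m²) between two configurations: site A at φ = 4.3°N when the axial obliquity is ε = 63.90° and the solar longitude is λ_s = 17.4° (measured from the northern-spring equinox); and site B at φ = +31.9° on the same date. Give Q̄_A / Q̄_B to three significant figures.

Q̄_A / Q̄_B ≈ 0.942

— Configuration A (φ=+4.3°):
Solar declination: sin δ = sin ε · sin λ_s = sin 63.90° × sin 17.4° = 0.26855, so δ = +15.578°.
cos H₀ = −tan(+4.3°) tan(+15.578°) = -0.0210, H₀ = 1.5918 rad.
Bracket: H₀ sin φ sin δ + cos φ cos δ sin H₀ = 1.5918×0.07498×0.26855 + 0.99719×0.96327×0.99978 = 0.032052 + 0.960352 = 0.992404.
Q̄ = (S₀/π) × [bracket] = (2337/π) × 0.992404 = 738.24 W/m².
— Configuration B (φ=+31.9°):
cos H₀ = −tan(+31.9°) tan(+15.578°) = -0.1735, H₀ = 1.7452 rad.
Bracket: H₀ sin φ sin δ + cos φ cos δ sin H₀ = 1.7452×0.52844×0.26855 + 0.84897×0.96327×0.98483 = 0.247666 + 0.805381 = 1.053047.
Q̄ = (S₀/π) × [bracket] = (2337/π) × 1.053047 = 783.35 W/m².
Ratio Q̄_A / Q̄_B = 738.24 / 783.35 = 0.9424.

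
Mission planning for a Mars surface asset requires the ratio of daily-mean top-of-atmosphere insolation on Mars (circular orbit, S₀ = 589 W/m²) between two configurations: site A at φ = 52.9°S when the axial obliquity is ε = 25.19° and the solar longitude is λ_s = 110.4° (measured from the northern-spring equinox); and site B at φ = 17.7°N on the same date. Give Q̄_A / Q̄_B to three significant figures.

— Configuration A (φ=-52.9°):
Solar declination: sin δ = sin ε · sin λ_s = sin 25.19° × sin 110.4° = 0.39893, so δ = +23.511°.
cos H₀ = −tan(-52.9°) tan(+23.511°) = 0.5752, H₀ = 0.9579 rad.
Bracket: H₀ sin φ sin δ + cos φ cos δ sin H₀ = 0.9579×-0.79758×0.39893 + 0.60321×0.91698×0.81799 = -0.304783 + 0.452456 = 0.147673.
Q̄ = (S₀/π) × [bracket] = (589/π) × 0.147673 = 27.686 W/m².
— Configuration B (φ=+17.7°):
cos H₀ = −tan(+17.7°) tan(+23.511°) = -0.1388, H₀ = 1.7101 rad.
Bracket: H₀ sin φ sin δ + cos φ cos δ sin H₀ = 1.7101×0.30403×0.39893 + 0.95266×0.91698×0.99031 = 0.207412 + 0.865105 = 1.072517.
Q̄ = (S₀/π) × [bracket] = (589/π) × 1.072517 = 201.08 W/m².
Ratio Q̄_A / Q̄_B = 27.686 / 201.08 = 0.1377.

Q̄_A / Q̄_B ≈ 0.138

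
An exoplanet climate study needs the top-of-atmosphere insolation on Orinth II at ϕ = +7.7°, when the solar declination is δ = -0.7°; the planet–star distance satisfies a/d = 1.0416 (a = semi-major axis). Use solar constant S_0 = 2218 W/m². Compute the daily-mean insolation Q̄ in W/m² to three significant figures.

cos h₀ = −tan(+7.7°) tan(-0.700°) = 0.0017, h₀ = 1.5691 rad.
Bracket: h₀ sin ϕ sin δ + cos ϕ cos δ sin h₀ = 1.5691×0.13399×-0.01222 + 0.99098×0.99993×1.00000 = -0.002569 + 0.990911 = 0.988342.
Inverse-square distance factor (a/d)² = 1.0416² = 1.084931.
Q̄ = (S_0/π) × 1.084931 × [bracket] = (2218/π) × 1.084931 × 0.988342 = 757.0 W/m².

Q̄ ≈ 757 W/m²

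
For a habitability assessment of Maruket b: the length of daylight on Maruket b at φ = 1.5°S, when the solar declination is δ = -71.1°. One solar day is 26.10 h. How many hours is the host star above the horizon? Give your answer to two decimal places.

cos H₀ = −tan φ · tan δ = −tan(-1.5°) × tan(-71.100°) = -0.0765, so H₀ = 1.6474 rad = 94.39°.
Daylight = 2H₀/(2π) × 26.10 h = (1.6474/π) × 26.10 = 13.69 h.

13.69 h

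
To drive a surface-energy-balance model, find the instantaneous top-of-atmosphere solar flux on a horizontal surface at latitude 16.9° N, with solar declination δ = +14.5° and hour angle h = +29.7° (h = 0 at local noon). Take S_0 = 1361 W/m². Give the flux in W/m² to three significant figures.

1.19e+03 W/m²

cos θ_z = sin ϕ sin δ + cos ϕ cos δ cos h = 0.072786 + 0.804645 = 0.877431.
Flux = S_0 · cos θ_z = 1361 × 0.877431 = 1194 W/m².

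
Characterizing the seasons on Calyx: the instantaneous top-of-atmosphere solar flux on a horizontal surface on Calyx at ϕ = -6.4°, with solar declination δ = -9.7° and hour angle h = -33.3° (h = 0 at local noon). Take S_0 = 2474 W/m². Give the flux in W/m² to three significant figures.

2.07e+03 W/m²

cos θ_z = sin ϕ sin δ + cos ϕ cos δ cos h = 0.018781 + 0.818724 = 0.837505.
Flux = S_0 · cos θ_z = 2474 × 0.837505 = 2072 W/m².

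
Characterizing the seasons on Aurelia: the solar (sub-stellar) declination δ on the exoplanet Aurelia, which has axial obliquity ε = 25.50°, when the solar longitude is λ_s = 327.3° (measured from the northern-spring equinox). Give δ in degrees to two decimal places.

δ = -13.45°

sin δ = sin ε · sin λ_s = sin 25.50° × sin 327.3° = -0.232579.
δ = arcsin(-0.232579) = -13.45°.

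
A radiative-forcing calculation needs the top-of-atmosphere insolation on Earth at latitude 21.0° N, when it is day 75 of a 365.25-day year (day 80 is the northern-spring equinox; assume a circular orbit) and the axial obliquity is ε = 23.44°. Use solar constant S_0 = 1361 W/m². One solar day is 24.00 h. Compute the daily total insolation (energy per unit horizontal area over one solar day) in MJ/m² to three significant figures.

Solar longitude: L_s = 360° × (75 − 80)/365.25 = -4.928°, i.e. -4.928° + 360° = 355.072°.
sin δ = sin 23.44° × sin 355.072° = -0.03417, so δ = -1.958°.
cos h₀ = −tan(+21.0°) tan(-1.958°) = 0.0131, h₀ = 1.5577 rad.
Bracket: h₀ sin ϕ sin δ + cos ϕ cos δ sin h₀ = 1.5577×0.35837×-0.03417 + 0.93358×0.99942×0.99991 = -0.019075 + 0.932955 = 0.913880.
Q̄ = (S_0/π) × [bracket] = (1361/π) × 0.913880 = 395.91 W/m².
Daily total = Q̄ × 24.00 h × 3600 s/h = 395.91 × 24.00 × 3600 / 10⁶ = 34.21 MJ/m².

34.2 MJ/m²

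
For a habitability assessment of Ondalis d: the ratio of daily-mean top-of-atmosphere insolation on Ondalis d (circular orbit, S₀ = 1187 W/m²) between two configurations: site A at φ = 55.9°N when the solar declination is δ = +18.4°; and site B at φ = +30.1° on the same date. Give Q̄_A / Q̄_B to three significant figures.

Q̄_A / Q̄_B ≈ 0.929

— Configuration A (φ=+55.9°):
cos H₀ = −tan(+55.9°) tan(+18.400°) = -0.4913, H₀ = 2.0844 rad.
Bracket: H₀ sin φ sin δ + cos φ cos δ sin H₀ = 2.0844×0.82806×0.31565 + 0.56064×0.94888×0.87097 = 0.544815 + 0.463339 = 1.008154.
Q̄ = (S₀/π) × [bracket] = (1187/π) × 1.008154 = 380.91 W/m².
— Configuration B (φ=+30.1°):
cos H₀ = −tan(+30.1°) tan(+18.400°) = -0.1928, H₀ = 1.7648 rad.
Bracket: H₀ sin φ sin δ + cos φ cos δ sin H₀ = 1.7648×0.50151×0.31565 + 0.86515×0.94888×0.98123 = 0.279371 + 0.805515 = 1.084886.
Q̄ = (S₀/π) × [bracket] = (1187/π) × 1.084886 = 409.91 W/m².
Ratio Q̄_A / Q̄_B = 380.91 / 409.91 = 0.9293.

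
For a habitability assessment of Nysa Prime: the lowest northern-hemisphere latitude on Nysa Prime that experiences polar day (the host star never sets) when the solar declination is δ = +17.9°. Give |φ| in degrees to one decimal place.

|φ| = 72.1°

Polar day requires cos H₀ = −tan φ tan δ ≤ −1, i.e. tan φ tan δ ≥ 1.
The boundary is |tan φ| · |tan δ| = 1, so |φ| = 90° − |δ| = 90° − 17.9° = 72.1° in the northern hemisphere.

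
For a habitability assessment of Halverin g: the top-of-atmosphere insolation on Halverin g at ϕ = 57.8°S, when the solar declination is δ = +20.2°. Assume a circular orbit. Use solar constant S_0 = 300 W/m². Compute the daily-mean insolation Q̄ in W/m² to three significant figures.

cos h₀ = −tan(-57.8°) tan(+20.200°) = 0.5843, h₀ = 0.9468 rad.
Bracket: h₀ sin ϕ sin δ + cos ϕ cos δ sin h₀ = 0.9468×-0.84619×0.34530 + 0.53288×0.93849×0.81157 = -0.276645 + 0.405868 = 0.129223.
Q̄ = (S_0/π) × [bracket] = (300/π) × 0.129223 = 12.34 W/m².

Q̄ ≈ 12.3 W/m²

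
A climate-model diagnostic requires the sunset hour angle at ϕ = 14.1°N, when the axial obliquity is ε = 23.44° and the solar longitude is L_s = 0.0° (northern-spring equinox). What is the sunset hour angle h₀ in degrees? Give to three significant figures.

Solar declination: sin δ = sin ε · sin L_s = sin 23.44° × sin 0.0° = 0.00000, so δ = +0.000°.
cos h₀ = −tan ϕ · tan δ = −tan(+14.1°) × tan(+0.000°) = -0.0000, so h₀ = 1.5708 rad = 90.00°.

h₀ = 90.0°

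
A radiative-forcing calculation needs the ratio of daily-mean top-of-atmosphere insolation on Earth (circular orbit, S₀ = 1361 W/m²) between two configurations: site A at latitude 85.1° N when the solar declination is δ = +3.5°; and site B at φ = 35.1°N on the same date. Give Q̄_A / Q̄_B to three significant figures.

Q̄_A / Q̄_B ≈ 0.233

— Configuration A (φ=+85.1°):
cos H₀ = −tan(+85.1°) tan(+3.500°) = -0.7134, H₀ = 2.3652 rad.
Bracket: H₀ sin φ sin δ + cos φ cos δ sin H₀ = 2.3652×0.99635×0.06105 + 0.08542×0.99813×0.70073 = 0.143868 + 0.059744 = 0.203612.
Q̄ = (S₀/π) × [bracket] = (1361/π) × 0.203612 = 88.209 W/m².
— Configuration B (φ=+35.1°):
cos H₀ = −tan(+35.1°) tan(+3.500°) = -0.0430, H₀ = 1.6138 rad.
Bracket: H₀ sin φ sin δ + cos φ cos δ sin H₀ = 1.6138×0.57501×0.06105 + 0.81815×0.99813×0.99908 = 0.056651 + 0.815869 = 0.872520.
Q̄ = (S₀/π) × [bracket] = (1361/π) × 0.872520 = 377.99 W/m².
Ratio Q̄_A / Q̄_B = 88.209 / 377.99 = 0.2334.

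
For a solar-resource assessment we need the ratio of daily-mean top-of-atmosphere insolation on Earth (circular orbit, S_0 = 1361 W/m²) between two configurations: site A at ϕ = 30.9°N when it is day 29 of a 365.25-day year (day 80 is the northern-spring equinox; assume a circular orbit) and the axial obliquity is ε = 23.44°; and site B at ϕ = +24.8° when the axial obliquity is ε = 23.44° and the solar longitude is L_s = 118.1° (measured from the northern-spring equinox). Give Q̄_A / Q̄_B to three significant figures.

Q̄_A / Q̄_B ≈ 0.535

— Configuration A (ϕ=+30.9°):
Solar longitude: L_s = 360° × (29 − 80)/365.25 = -50.267°, i.e. -50.267° + 360° = 309.733°.
sin δ = sin 23.44° × sin 309.733° = -0.30591, so δ = -17.813°.
cos h₀ = −tan(+30.9°) tan(-17.813°) = 0.1923, h₀ = 1.3773 rad.
Bracket: h₀ sin ϕ sin δ + cos ϕ cos δ sin h₀ = 1.3773×0.51354×-0.30591 + 0.85806×0.95206×0.98134 = -0.216370 + 0.801681 = 0.585311.
Q̄ = (S_0/π) × [bracket] = (1361/π) × 0.585311 = 253.57 W/m².
— Configuration B (ϕ=+24.8°):
Solar declination: sin δ = sin ε · sin L_s = sin 23.44° × sin 118.1° = 0.35090, so δ = +20.542°.
cos h₀ = −tan(+24.8°) tan(+20.542°) = -0.1731, h₀ = 1.7448 rad.
Bracket: h₀ sin ϕ sin δ + cos ϕ cos δ sin h₀ = 1.7448×0.41945×0.35090 + 0.90778×0.93641×0.98490 = 0.256808 + 0.837218 = 1.094026.
Q̄ = (S_0/π) × [bracket] = (1361/π) × 1.094026 = 473.95 W/m².
Ratio Q̄_A / Q̄_B = 253.57 / 473.95 = 0.5350.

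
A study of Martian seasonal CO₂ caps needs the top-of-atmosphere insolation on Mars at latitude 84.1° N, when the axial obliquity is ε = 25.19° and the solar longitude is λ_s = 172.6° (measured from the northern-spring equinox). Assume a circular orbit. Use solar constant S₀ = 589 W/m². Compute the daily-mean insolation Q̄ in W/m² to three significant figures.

Solar declination: sin δ = sin ε · sin λ_s = sin 25.19° × sin 172.6° = 0.05482, so δ = +3.142°.
cos H₀ = −tan(+84.1°) tan(+3.142°) = -0.5313, H₀ = 2.1309 rad.
Bracket: H₀ sin φ sin δ + cos φ cos δ sin H₀ = 2.1309×0.99470×0.05482 + 0.10279×0.99850×0.84721 = 0.116197 + 0.086954 = 0.203151.
Q̄ = (S₀/π) × [bracket] = (589/π) × 0.203151 = 38.09 W/m².

Q̄ ≈ 38.1 W/m²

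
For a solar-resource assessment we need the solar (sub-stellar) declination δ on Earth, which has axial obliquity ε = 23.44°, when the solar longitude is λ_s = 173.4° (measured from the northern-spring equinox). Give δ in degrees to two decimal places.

sin δ = sin ε · sin λ_s = sin 23.44° × sin 173.4° = 0.045721.
δ = arcsin(0.045721) = +2.62°.

δ = +2.62°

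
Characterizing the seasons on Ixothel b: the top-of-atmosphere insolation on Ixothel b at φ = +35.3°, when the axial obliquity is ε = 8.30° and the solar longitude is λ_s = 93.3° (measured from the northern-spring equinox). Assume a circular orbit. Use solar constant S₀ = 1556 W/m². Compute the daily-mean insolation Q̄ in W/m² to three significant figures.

Q̄ ≈ 467 W/m²

Solar declination: sin δ = sin ε · sin λ_s = sin 8.30° × sin 93.3° = 0.14412, so δ = +8.286°.
cos H₀ = −tan(+35.3°) tan(+8.286°) = -0.1031, H₀ = 1.6741 rad.
Bracket: H₀ sin φ sin δ + cos φ cos δ sin H₀ = 1.6741×0.57786×0.14412 + 0.81614×0.98956×0.99467 = 0.139421 + 0.803315 = 0.942736.
Q̄ = (S₀/π) × [bracket] = (1556/π) × 0.942736 = 466.9 W/m².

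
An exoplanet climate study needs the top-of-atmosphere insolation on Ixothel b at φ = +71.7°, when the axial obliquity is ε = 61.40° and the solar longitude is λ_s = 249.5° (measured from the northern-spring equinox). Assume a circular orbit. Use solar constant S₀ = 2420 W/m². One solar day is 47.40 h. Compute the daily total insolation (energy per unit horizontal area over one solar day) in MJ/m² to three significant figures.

0.00 MJ/m²

Solar declination: sin δ = sin ε · sin λ_s = sin 61.40° × sin 249.5° = -0.82238, so δ = -55.324°.
cos H₀ = −tan(+71.7°) tan(-55.324°) = 4.3707 ≥ 1 ⇒ polar night, H₀ = 0 and Q̄ = 0.
Daily total = Q̄ × 47.40 h × 3600 s/h = 0.00 MJ/m².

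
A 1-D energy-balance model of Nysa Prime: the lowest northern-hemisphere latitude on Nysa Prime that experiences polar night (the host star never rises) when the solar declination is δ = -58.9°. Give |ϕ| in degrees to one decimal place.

Polar night requires cos h₀ = −tan ϕ tan δ ≥ 1, i.e. tan ϕ tan δ ≤ −1.
The boundary is |tan ϕ| · |tan δ| = 1, so |ϕ| = 90° − |δ| = 90° − 58.9° = 31.1° in the northern hemisphere.

|ϕ| = 31.1°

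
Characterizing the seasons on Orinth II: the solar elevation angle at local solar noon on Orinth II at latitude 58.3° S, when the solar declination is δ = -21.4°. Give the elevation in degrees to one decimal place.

53.1°

At local noon the hour angle is zero, so the zenith angle equals |φ − δ| = |-58.3° − (-21.400°)| = 36.900°.
Elevation = 90° − 36.900° = 53.1°.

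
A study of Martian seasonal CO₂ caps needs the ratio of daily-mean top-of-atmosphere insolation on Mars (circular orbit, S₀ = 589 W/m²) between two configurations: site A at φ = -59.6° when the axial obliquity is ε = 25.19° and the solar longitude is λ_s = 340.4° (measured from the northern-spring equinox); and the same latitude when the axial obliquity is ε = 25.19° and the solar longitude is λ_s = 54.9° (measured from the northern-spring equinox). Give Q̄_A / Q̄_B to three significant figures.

Q̄_A / Q̄_B ≈ 7.00

— Configuration A (φ=-59.6°):
Solar declination: sin δ = sin ε · sin λ_s = sin 25.19° × sin 340.4° = -0.14278, so δ = -8.208°.
cos H₀ = −tan(-59.6°) tan(-8.208°) = -0.2459, H₀ = 1.8192 rad.
Bracket: H₀ sin φ sin δ + cos φ cos δ sin H₀ = 1.8192×-0.86251×-0.14278 + 0.50603×0.98976×0.96930 = 0.224033 + 0.485472 = 0.709505.
Q̄ = (S₀/π) × [bracket] = (589/π) × 0.709505 = 133.02 W/m².
— Configuration B (φ=-59.6°):
Solar declination: sin δ = sin ε · sin λ_s = sin 25.19° × sin 54.9° = 0.34822, so δ = +20.379°.
cos H₀ = −tan(-59.6°) tan(+20.379°) = 0.6332, H₀ = 0.8852 rad.
Bracket: H₀ sin φ sin δ + cos φ cos δ sin H₀ = 0.8852×-0.86251×0.34822 + 0.50603×0.93741×0.77402 = -0.265864 + 0.367162 = 0.101298.
Q̄ = (S₀/π) × [bracket] = (589/π) × 0.101298 = 18.992 W/m².
Ratio Q̄_A / Q̄_B = 133.02 / 18.992 = 7.004.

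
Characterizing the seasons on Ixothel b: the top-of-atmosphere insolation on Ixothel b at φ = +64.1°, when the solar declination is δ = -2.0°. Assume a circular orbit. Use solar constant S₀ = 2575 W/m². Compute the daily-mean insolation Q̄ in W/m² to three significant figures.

Q̄ ≈ 318 W/m²

cos H₀ = −tan(+64.1°) tan(-2.000°) = 0.0719, H₀ = 1.4988 rad.
Bracket: H₀ sin φ sin δ + cos φ cos δ sin H₀ = 1.4988×0.89956×-0.03490 + 0.43680×0.99939×0.99741 = -0.047054 + 0.435403 = 0.388349.
Q̄ = (S₀/π) × [bracket] = (2575/π) × 0.388349 = 318.3 W/m².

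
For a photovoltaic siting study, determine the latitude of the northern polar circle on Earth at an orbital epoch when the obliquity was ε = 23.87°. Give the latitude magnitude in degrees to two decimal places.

66.13°

The polar circle is the lowest latitude that experiences at least one full rotation of continuous daylight at the northern-summer solstice; it lies at |ϕ| = 90° − ε = 90° − 23.87° = 66.13°.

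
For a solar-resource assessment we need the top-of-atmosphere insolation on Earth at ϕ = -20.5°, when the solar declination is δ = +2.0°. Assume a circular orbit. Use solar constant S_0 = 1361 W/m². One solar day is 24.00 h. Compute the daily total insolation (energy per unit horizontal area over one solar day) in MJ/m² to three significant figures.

cos h₀ = −tan(-20.5°) tan(+2.000°) = 0.0131, h₀ = 1.5577 rad.
Bracket: h₀ sin ϕ sin δ + cos ϕ cos δ sin h₀ = 1.5577×-0.35021×0.03490 + 0.93667×0.99939×0.99991 = -0.019039 + 0.936014 = 0.916975.
Q̄ = (S_0/π) × [bracket] = (1361/π) × 0.916975 = 397.25 W/m².
Daily total = Q̄ × 24.00 h × 3600 s/h = 397.25 × 24.00 × 3600 / 10⁶ = 34.32 MJ/m².

34.3 MJ/m²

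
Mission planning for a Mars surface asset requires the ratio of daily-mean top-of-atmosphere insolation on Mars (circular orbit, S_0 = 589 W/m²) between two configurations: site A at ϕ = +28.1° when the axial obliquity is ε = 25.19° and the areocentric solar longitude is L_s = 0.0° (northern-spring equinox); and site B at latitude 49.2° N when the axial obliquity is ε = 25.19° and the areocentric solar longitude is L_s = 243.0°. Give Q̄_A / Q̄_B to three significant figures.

— Configuration A (ϕ=+28.1°):
sin δ = sin 25.19° × sin 0.0° = 0.00000, so δ = +0.000°.
cos h₀ = −tan(+28.1°) tan(+0.000°) = -0.0000, h₀ = 1.5708 rad.
Bracket: h₀ sin ϕ sin δ + cos ϕ cos δ sin h₀ = 1.5708×0.47101×0.00000 + 0.88213×1.00000×1.00000 = 0.000000 + 0.882130 = 0.882130.
Q̄ = (S_0/π) × [bracket] = (589/π) × 0.882130 = 165.39 W/m².
— Configuration B (ϕ=+49.2°):
sin δ = sin 25.19° × sin 243.0° = -0.37923, so δ = -22.286°.
cos h₀ = −tan(+49.2°) tan(-22.286°) = 0.4748, h₀ = 1.0760 rad.
Bracket: h₀ sin ϕ sin δ + cos ϕ cos δ sin h₀ = 1.0760×0.75700×-0.37923 + 0.65342×0.92530×0.88009 = -0.308895 + 0.532111 = 0.223216.
Q̄ = (S_0/π) × [bracket] = (589/π) × 0.223216 = 41.850 W/m².
Ratio Q̄_A / Q̄_B = 165.39 / 41.850 = 3.952.

Q̄_A / Q̄_B ≈ 3.95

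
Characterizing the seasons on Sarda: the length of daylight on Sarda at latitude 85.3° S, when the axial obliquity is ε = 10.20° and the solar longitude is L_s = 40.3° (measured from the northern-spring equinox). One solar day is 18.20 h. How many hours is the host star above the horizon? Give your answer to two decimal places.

Solar declination: sin δ = sin ε · sin L_s = sin 10.20° × sin 40.3° = 0.11454, so δ = +6.577°.
cos h₀ = −tan ϕ · tan δ = 1.4024 ≥ 1, so the host star never rises (polar night) and h₀ = 0.
Daylight = 2h₀/(2π) × 18.20 h = (0.0000/π) × 18.20 = 0.00 h.

0.00 h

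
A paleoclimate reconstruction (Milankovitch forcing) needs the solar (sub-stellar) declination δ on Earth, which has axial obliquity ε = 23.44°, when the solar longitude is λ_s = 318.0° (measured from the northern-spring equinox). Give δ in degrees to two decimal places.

sin δ = sin ε · sin λ_s = sin 23.44° × sin 318.0° = -0.266172.
δ = arcsin(-0.266172) = -15.44°.

δ = -15.44°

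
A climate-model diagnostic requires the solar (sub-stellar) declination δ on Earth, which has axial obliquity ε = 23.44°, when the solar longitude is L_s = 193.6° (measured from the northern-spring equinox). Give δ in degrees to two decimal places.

δ = -5.37°

sin δ = sin ε · sin L_s = sin 23.44° × sin 193.6° = -0.093537.
δ = arcsin(-0.093537) = -5.37°.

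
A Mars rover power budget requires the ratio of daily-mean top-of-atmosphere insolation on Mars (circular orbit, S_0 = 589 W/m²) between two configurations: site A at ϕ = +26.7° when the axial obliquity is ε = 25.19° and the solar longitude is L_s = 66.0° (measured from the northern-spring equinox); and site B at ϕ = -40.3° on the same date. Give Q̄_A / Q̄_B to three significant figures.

— Configuration A (ϕ=+26.7°):
Solar declination: sin δ = sin ε · sin L_s = sin 25.19° × sin 66.0° = 0.38882, so δ = +22.881°.
cos h₀ = −tan(+26.7°) tan(+22.881°) = -0.2123, h₀ = 1.7847 rad.
Bracket: h₀ sin ϕ sin δ + cos ϕ cos δ sin h₀ = 1.7847×0.44932×0.38882 + 0.89337×0.92131×0.97721 = 0.311795 + 0.804313 = 1.116108.
Q̄ = (S_0/π) × [bracket] = (589/π) × 1.116108 = 209.25 W/m².
— Configuration B (ϕ=-40.3°):
cos h₀ = −tan(-40.3°) tan(+22.881°) = 0.3579, h₀ = 1.2048 rad.
Bracket: h₀ sin ϕ sin δ + cos ϕ cos δ sin h₀ = 1.2048×-0.64679×0.38882 + 0.76267×0.92131×0.93376 = -0.302989 + 0.656112 = 0.353123.
Q̄ = (S_0/π) × [bracket] = (589/π) × 0.353123 = 66.205 W/m².
Ratio Q̄_A / Q̄_B = 209.25 / 66.205 = 3.161.

Q̄_A / Q̄_B ≈ 3.16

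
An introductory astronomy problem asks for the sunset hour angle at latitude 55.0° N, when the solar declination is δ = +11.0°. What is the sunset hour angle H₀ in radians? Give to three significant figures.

H₀ = 1.85 rad

cos H₀ = −tan φ · tan δ = −tan(+55.0°) × tan(+11.000°) = -0.2776, so H₀ = 1.8521 rad = 106.12°.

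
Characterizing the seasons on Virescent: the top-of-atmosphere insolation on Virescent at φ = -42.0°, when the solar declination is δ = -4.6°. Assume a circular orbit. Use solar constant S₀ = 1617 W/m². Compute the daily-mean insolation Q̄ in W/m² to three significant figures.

cos H₀ = −tan(-42.0°) tan(-4.600°) = -0.0724, H₀ = 1.6433 rad.
Bracket: H₀ sin φ sin δ + cos φ cos δ sin H₀ = 1.6433×-0.66913×-0.08020 + 0.74314×0.99678×0.99737 = 0.088186 + 0.738799 = 0.826985.
Q̄ = (S₀/π) × [bracket] = (1617/π) × 0.826985 = 425.7 W/m².

Q̄ ≈ 426 W/m²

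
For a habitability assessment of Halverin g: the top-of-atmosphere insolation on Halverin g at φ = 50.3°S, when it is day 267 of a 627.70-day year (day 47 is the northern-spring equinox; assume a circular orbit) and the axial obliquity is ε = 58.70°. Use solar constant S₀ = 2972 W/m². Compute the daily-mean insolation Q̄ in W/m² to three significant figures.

Solar longitude: λ_s = 360° × (267 − 47)/627.70 = 126.175°.
sin δ = sin 58.70° × sin 126.175° = 0.68974, so δ = +43.609°.
cos H₀ = −tan(-50.3°) tan(+43.609°) = 1.1474 ≥ 1 ⇒ polar night, H₀ = 0 and Q̄ = 0.

Q̄ ≈ 0.00 W/m²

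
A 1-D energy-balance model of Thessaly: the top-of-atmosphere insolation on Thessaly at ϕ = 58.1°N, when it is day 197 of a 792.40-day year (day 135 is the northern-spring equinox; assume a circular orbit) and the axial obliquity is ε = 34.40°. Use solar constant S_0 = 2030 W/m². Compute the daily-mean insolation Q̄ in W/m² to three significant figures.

Q̄ ≈ 592 W/m²

Solar longitude: L_s = 360° × (197 − 135)/792.40 = 28.168°.
sin δ = sin 34.40° × sin 28.168° = 0.26669, so δ = +15.468°.
cos h₀ = −tan(+58.1°) tan(+15.468°) = -0.4446, h₀ = 2.0315 rad.
Bracket: h₀ sin ϕ sin δ + cos ϕ cos δ sin h₀ = 2.0315×0.84897×0.26669 + 0.52844×0.96378×0.89575 = 0.459956 + 0.456205 = 0.916161.
Q̄ = (S_0/π) × [bracket] = (2030/π) × 0.916161 = 592.0 W/m².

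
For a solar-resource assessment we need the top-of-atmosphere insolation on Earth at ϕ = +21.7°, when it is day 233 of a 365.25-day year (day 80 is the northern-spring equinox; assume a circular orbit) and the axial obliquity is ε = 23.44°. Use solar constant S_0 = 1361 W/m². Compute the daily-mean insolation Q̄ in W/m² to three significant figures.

Q̄ ≈ 445 W/m²

Solar longitude: L_s = 360° × (233 − 80)/365.25 = 150.801°.
sin δ = sin 23.44° × sin 150.801° = 0.19406, so δ = +11.190°.
cos h₀ = −tan(+21.7°) tan(+11.190°) = -0.0787, h₀ = 1.6496 rad.
Bracket: h₀ sin ϕ sin δ + cos ϕ cos δ sin h₀ = 1.6496×0.36975×0.19406 + 0.92913×0.98099×0.99690 = 0.118365 + 0.908642 = 1.027007.
Q̄ = (S_0/π) × [bracket] = (1361/π) × 1.027007 = 444.9 W/m².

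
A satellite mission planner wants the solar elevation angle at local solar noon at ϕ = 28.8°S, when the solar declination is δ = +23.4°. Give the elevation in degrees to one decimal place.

37.8°

At local noon the hour angle is zero, so the zenith angle equals |ϕ − δ| = |-28.8° − (+23.400°)| = 52.200°.
Elevation = 90° − 52.200° = 37.8°.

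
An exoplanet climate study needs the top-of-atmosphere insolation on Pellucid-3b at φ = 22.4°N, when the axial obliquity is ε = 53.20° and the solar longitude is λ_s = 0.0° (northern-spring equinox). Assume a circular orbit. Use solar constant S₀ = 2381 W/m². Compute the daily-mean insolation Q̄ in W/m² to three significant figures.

Q̄ ≈ 701 W/m²

Solar declination: sin δ = sin ε · sin λ_s = sin 53.20° × sin 0.0° = 0.00000, so δ = +0.000°.
cos H₀ = −tan(+22.4°) tan(+0.000°) = -0.0000, H₀ = 1.5708 rad.
Bracket: H₀ sin φ sin δ + cos φ cos δ sin H₀ = 1.5708×0.38107×0.00000 + 0.92455×1.00000×1.00000 = 0.000000 + 0.924550 = 0.924550.
Q̄ = (S₀/π) × [bracket] = (2381/π) × 0.924550 = 700.7 W/m².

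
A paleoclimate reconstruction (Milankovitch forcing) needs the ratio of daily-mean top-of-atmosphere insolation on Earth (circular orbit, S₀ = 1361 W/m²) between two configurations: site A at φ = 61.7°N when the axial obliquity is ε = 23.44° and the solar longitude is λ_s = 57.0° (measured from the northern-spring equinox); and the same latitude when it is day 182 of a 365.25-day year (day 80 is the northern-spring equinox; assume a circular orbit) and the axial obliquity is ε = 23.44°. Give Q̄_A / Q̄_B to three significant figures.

— Configuration A (φ=+61.7°):
Solar declination: sin δ = sin ε · sin λ_s = sin 23.44° × sin 57.0° = 0.33361, so δ = +19.488°.
cos H₀ = −tan(+61.7°) tan(+19.488°) = -0.6572, H₀ = 2.2879 rad.
Bracket: H₀ sin φ sin δ + cos φ cos δ sin H₀ = 2.2879×0.88048×0.33361 + 0.47409×0.94271×0.75368 = 0.672041 + 0.336842 = 1.008883.
Q̄ = (S₀/π) × [bracket] = (1361/π) × 1.008883 = 437.07 W/m².
— Configuration B (φ=+61.7°):
Solar longitude: λ_s = 360° × (182 − 80)/365.25 = 100.534°.
sin δ = sin 23.44° × sin 100.534° = 0.39108, so δ = +23.022°.
cos H₀ = −tan(+61.7°) tan(+23.022°) = -0.7892, H₀ = 2.4803 rad.
Bracket: H₀ sin φ sin δ + cos φ cos δ sin H₀ = 2.4803×0.88048×0.39108 + 0.47409×0.92035×0.61417 = 0.854062 + 0.267980 = 1.122042.
Q̄ = (S₀/π) × [bracket] = (1361/π) × 1.122042 = 486.09 W/m².
Ratio Q̄_A / Q̄_B = 437.07 / 486.09 = 0.8992.

Q̄_A / Q̄_B ≈ 0.899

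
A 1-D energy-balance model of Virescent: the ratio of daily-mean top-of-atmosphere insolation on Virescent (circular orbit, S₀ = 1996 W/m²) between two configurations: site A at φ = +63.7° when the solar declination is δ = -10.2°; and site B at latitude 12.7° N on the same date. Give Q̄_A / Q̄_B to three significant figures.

Q̄_A / Q̄_B ≈ 0.240

— Configuration A (φ=+63.7°):
cos H₀ = −tan(+63.7°) tan(-10.200°) = 0.3641, H₀ = 1.1982 rad.
Bracket: H₀ sin φ sin δ + cos φ cos δ sin H₀ = 1.1982×0.89649×-0.17708 + 0.44307×0.98420×0.93138 = -0.190215 + 0.406146 = 0.215931.
Q̄ = (S₀/π) × [bracket] = (1996/π) × 0.215931 = 137.19 W/m².
— Configuration B (φ=+12.7°):
cos H₀ = −tan(+12.7°) tan(-10.200°) = 0.0405, H₀ = 1.5302 rad.
Bracket: H₀ sin φ sin δ + cos φ cos δ sin H₀ = 1.5302×0.21985×-0.17708 + 0.97553×0.98420×0.99918 = -0.059572 + 0.959329 = 0.899757.
Q̄ = (S₀/π) × [bracket] = (1996/π) × 0.899757 = 571.66 W/m².
Ratio Q̄_A / Q̄_B = 137.19 / 571.66 = 0.2400.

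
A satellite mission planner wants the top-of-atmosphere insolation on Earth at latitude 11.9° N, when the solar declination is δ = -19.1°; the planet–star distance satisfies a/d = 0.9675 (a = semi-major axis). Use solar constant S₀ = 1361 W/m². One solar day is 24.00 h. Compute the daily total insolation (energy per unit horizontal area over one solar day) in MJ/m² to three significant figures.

28.8 MJ/m²

cos H₀ = −tan(+11.9°) tan(-19.100°) = 0.0730, H₀ = 1.4978 rad.
Bracket: H₀ sin φ sin δ + cos φ cos δ sin H₀ = 1.4978×0.20620×-0.32722 + 0.97851×0.94495×0.99733 = -0.101061 + 0.922174 = 0.821113.
Inverse-square distance factor (a/d)² = 0.9675² = 0.936056.
Q̄ = (S₀/π) × 0.936056 × [bracket] = (1361/π) × 0.936056 × 0.821113 = 332.98 W/m².
Daily total = Q̄ × 24.00 h × 3600 s/h = 332.98 × 24.00 × 3600 / 10⁶ = 28.77 MJ/m².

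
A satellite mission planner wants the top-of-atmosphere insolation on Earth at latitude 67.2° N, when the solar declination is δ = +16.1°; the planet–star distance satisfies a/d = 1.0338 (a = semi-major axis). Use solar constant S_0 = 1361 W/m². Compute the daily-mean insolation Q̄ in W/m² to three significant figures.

cos h₀ = −tan(+67.2°) tan(+16.100°) = -0.6866, h₀ = 2.3276 rad.
Bracket: h₀ sin ϕ sin δ + cos ϕ cos δ sin h₀ = 2.3276×0.92186×0.27731 + 0.38752×0.96078×0.72700 = 0.595030 + 0.270678 = 0.865708.
Inverse-square distance factor (a/d)² = 1.0338² = 1.068742.
Q̄ = (S_0/π) × 1.068742 × [bracket] = (1361/π) × 1.068742 × 0.865708 = 400.8 W/m².

Q̄ ≈ 401 W/m²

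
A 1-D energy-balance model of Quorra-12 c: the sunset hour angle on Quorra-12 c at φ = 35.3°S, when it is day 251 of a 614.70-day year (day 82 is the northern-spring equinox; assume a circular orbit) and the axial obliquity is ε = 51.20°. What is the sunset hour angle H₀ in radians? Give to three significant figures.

Solar longitude: λ_s = 360° × (251 − 82)/614.70 = 98.975°.
sin δ = sin 51.20° × sin 98.975° = 0.76980, so δ = +50.336°.
cos H₀ = −tan φ · tan δ = −tan(-35.3°) × tan(+50.336°) = 0.8539, so H₀ = 0.5473 rad = 31.36°.

H₀ = 0.547 rad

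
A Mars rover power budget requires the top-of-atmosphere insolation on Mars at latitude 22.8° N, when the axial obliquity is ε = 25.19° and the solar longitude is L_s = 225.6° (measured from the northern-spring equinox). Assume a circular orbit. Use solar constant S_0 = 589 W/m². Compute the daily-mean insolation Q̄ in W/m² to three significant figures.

Q̄ ≈ 131 W/m²

Solar declination: sin δ = sin ε · sin L_s = sin 25.19° × sin 225.6° = -0.30409, so δ = -17.704°.
cos h₀ = −tan(+22.8°) tan(-17.704°) = 0.1342, h₀ = 1.4362 rad.
Bracket: h₀ sin ϕ sin δ + cos ϕ cos δ sin h₀ = 1.4362×0.38752×-0.30409 + 0.92186×0.95264×0.99096 = -0.169243 + 0.870262 = 0.701019.
Q̄ = (S_0/π) × [bracket] = (589/π) × 0.701019 = 131.4 W/m².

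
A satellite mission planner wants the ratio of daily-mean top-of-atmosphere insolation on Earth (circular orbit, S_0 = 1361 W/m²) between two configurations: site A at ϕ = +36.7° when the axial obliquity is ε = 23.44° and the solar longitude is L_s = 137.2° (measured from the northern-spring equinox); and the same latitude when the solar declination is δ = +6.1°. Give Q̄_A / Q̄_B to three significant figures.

Q̄_A / Q̄_B ≈ 1.16

— Configuration A (ϕ=+36.7°):
Solar declination: sin δ = sin ε · sin L_s = sin 23.44° × sin 137.2° = 0.27027, so δ = +15.681°.
cos h₀ = −tan(+36.7°) tan(+15.681°) = -0.2092, h₀ = 1.7816 rad.
Bracket: h₀ sin ϕ sin δ + cos ϕ cos δ sin h₀ = 1.7816×0.59763×0.27027 + 0.80178×0.96278×0.97786 = 0.287767 + 0.754847 = 1.042614.
Q̄ = (S_0/π) × [bracket] = (1361/π) × 1.042614 = 451.68 W/m².
— Configuration B (ϕ=+36.7°):
cos h₀ = −tan(+36.7°) tan(+6.100°) = -0.0797, h₀ = 1.6505 rad.
Bracket: h₀ sin ϕ sin δ + cos ϕ cos δ sin h₀ = 1.6505×0.59763×0.10626 + 0.80178×0.99434×0.99682 = 0.104814 + 0.794707 = 0.899521.
Q̄ = (S_0/π) × [bracket] = (1361/π) × 0.899521 = 389.69 W/m².
Ratio Q̄_A / Q̄_B = 451.68 / 389.69 = 1.159.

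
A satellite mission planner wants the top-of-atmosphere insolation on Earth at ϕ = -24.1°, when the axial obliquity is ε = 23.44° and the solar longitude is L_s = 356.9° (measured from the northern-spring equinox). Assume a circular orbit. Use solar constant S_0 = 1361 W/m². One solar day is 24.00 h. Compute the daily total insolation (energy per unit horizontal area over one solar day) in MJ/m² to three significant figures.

Solar declination: sin δ = sin ε · sin L_s = sin 23.44° × sin 356.9° = -0.02151, so δ = -1.233°.
cos h₀ = −tan(-24.1°) tan(-1.233°) = -0.0096, h₀ = 1.5804 rad.
Bracket: h₀ sin ϕ sin δ + cos ϕ cos δ sin h₀ = 1.5804×-0.40833×-0.02151 + 0.91283×0.99977×0.99995 = 0.013881 + 0.912574 = 0.926455.
Q̄ = (S_0/π) × [bracket] = (1361/π) × 0.926455 = 401.36 W/m².
Daily total = Q̄ × 24.00 h × 3600 s/h = 401.36 × 24.00 × 3600 / 10⁶ = 34.68 MJ/m².

34.7 MJ/m²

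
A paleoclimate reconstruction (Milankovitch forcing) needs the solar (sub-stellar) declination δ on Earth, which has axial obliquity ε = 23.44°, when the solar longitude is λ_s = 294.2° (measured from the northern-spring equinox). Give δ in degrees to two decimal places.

sin δ = sin ε · sin λ_s = sin 23.44° × sin 294.2° = -0.362831.
δ = arcsin(-0.362831) = -21.27°.

δ = -21.27°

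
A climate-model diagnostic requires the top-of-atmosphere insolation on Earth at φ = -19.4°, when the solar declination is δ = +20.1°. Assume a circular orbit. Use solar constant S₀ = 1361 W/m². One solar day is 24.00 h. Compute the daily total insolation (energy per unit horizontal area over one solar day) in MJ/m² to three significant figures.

26.7 MJ/m²

cos H₀ = −tan(-19.4°) tan(+20.100°) = 0.1289, H₀ = 1.4416 rad.
Bracket: H₀ sin φ sin δ + cos φ cos δ sin H₀ = 1.4416×-0.33216×0.34366 + 0.94322×0.93909×0.99166 = -0.164559 + 0.878381 = 0.713822.
Q̄ = (S₀/π) × [bracket] = (1361/π) × 0.713822 = 309.24 W/m².
Daily total = Q̄ × 24.00 h × 3600 s/h = 309.24 × 24.00 × 3600 / 10⁶ = 26.72 MJ/m².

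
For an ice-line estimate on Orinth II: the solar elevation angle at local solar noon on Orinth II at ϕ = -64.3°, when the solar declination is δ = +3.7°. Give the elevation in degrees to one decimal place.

22.0°

At local noon the hour angle is zero, so the zenith angle equals |ϕ − δ| = |-64.3° − (+3.700°)| = 68.000°.
Elevation = 90° − 68.000° = 22.0°.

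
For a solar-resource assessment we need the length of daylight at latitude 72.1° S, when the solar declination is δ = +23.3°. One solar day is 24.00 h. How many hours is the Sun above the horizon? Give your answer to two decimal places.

cos H₀ = −tan φ · tan δ = 1.3334 ≥ 1, so the Sun never rises (polar night) and H₀ = 0.
Daylight = 2H₀/(2π) × 24.00 h = (0.0000/π) × 24.00 = 0.00 h.

0.00 h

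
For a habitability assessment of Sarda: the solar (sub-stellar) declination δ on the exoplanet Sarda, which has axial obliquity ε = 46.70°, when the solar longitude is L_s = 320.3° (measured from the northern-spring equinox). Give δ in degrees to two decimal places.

sin δ = sin ε · sin L_s = sin 46.70° × sin 320.3° = -0.464878.
δ = arcsin(-0.464878) = -27.70°.

δ = -27.70°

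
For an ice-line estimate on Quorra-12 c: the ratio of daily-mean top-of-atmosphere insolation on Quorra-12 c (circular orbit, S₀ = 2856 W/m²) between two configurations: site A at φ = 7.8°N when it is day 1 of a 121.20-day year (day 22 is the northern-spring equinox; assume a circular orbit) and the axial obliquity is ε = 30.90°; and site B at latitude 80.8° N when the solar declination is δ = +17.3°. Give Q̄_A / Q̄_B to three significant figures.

— Configuration A (φ=+7.8°):
Solar longitude: λ_s = 360° × (1 − 22)/121.20 = -62.376°, i.e. -62.376° + 360° = 297.624°.
sin δ = sin 30.90° × sin 297.624° = -0.45500, so δ = -27.065°.
cos H₀ = −tan(+7.8°) tan(-27.065°) = 0.0700, H₀ = 1.5007 rad.
Bracket: H₀ sin φ sin δ + cos φ cos δ sin H₀ = 1.5007×0.13572×-0.45500 + 0.99075×0.89049×0.99755 = -0.092672 + 0.880091 = 0.787419.
Q̄ = (S₀/π) × [bracket] = (2856/π) × 0.787419 = 715.84 W/m².
— Configuration B (φ=+80.8°):
cos H₀ = −tan(+80.8°) tan(+17.300°) = -1.9230 ≤ −1 ⇒ polar day, H₀ = π.
Bracket: H₀ sin φ sin δ + cos φ cos δ sin H₀ = 3.1416×0.98714×0.29737 + 0.15988×0.95476×0.00000 = 0.922204 + 0.000000 = 0.922204.
Q̄ = (S₀/π) × [bracket] = (2856/π) × 0.922204 = 838.37 W/m².
Ratio Q̄_A / Q̄_B = 715.84 / 838.37 = 0.8538.

Q̄_A / Q̄_B ≈ 0.854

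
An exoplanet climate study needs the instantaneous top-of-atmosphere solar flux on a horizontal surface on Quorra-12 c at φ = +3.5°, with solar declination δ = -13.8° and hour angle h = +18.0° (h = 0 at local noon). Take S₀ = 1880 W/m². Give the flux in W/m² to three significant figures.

cos θ_z = sin φ sin δ + cos φ cos δ cos h = -0.014562 + 0.921881 = 0.907319.
Flux = S₀ · cos θ_z = 1880 × 0.907319 = 1706 W/m².

1.71e+03 W/m²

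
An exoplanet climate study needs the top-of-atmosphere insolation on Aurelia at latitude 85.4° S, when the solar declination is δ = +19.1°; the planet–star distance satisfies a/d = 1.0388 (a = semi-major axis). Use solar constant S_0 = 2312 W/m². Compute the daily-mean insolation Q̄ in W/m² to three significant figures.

Q̄ ≈ 0.00 W/m²

cos h₀ = −tan(-85.4°) tan(+19.100°) = 4.3039 ≥ 1 ⇒ polar night, h₀ = 0 and Q̄ = 0.
Inverse-square distance factor (a/d)² = 1.0388² = 1.079105.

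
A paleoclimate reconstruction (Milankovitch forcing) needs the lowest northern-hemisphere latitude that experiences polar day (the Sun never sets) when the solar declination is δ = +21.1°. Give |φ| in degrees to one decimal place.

|φ| = 68.9°

Polar day requires cos H₀ = −tan φ tan δ ≤ −1, i.e. tan φ tan δ ≥ 1.
The boundary is |tan φ| · |tan δ| = 1, so |φ| = 90° − |δ| = 90° − 21.1° = 68.9° in the northern hemisphere.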